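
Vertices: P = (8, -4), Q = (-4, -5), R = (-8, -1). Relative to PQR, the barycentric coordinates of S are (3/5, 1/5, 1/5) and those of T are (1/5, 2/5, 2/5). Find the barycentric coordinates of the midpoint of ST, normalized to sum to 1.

(2/5, 3/10, 3/10)

Since both coordinate triples sum to 1, the midpoint's barycentrics are the componentwise average.
(3/5+1/5)/2 = 2/5; similarly 3/10 and 3/10.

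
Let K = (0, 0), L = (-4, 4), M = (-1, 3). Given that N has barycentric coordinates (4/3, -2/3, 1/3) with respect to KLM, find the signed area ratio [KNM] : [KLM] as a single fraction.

-2/3

The signed ratio [KNM]/[KLM] equals the barycentric coordinate of N at vertex L, which is -2/3.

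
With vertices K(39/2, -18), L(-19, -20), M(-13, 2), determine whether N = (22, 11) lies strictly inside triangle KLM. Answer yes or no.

no

Barycentric coordinates of N: (716/835, -397/334, 2223/1670).
The three coordinates are positive, negative, positive; a point is interior exactly when all three are positive.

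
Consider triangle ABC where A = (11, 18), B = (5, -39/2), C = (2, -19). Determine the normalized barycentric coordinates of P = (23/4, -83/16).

(3/8, 1/8, 1/2)

Signed area of the reference triangle: [ABC] = ½·(11·(-39/2−(-19)) + 5·(-19−18) + 2·(18−(-39/2))) = ½·(-11/2 − 185 + 75) = -231/4.
[PBC] = ½·((23/4)·(-39/2−(-19)) + 5·(-19−(-83/16)) + 2·(-83/16−(-39/2))) = ½·(-23/8 − 1105/16 + 229/8) = -693/32, so the A-coordinate is (-693/32)/(-231/4) = 3/8.
[APC] = ½·(11·(-83/16−(-19)) + (23/4)·(-19−18) + 2·(18−(-83/16))) = ½·(2431/16 − 851/4 + 371/8) = -231/32, so the B-coordinate is 1/8.
[ABP] = ½·(11·(-39/2−(-83/16)) + 5·(-83/16−18) + (23/4)·(18−(-39/2))) = ½·(-2519/16 − 1855/16 + 1725/8) = -231/8, so the C-coordinate is 1/2.
Check: 3/8 + 1/8 + 1/2 = 1.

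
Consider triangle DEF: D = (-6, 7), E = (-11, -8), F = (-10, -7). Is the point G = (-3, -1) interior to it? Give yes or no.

Barycentric coordinates of G: (-1/10, -37/5, 17/2).
The three coordinates are negative, negative, positive; a point is interior exactly when all three are positive.

no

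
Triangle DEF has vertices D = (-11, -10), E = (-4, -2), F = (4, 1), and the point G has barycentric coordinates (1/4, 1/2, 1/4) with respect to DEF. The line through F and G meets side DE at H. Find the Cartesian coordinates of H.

Line FG meets DE where the F-coordinate vanishes; zeroing G's F-weight and renormalizing leaves D, E-weights 1/4 : 1/2 → (1/3, 2/3).
So H = (1/3)·D + (2/3)·E = (-19/3, -14/3).

(-19/3, -14/3)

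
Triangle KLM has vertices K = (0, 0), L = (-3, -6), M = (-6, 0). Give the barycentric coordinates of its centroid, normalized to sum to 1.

The centroid is the average of the vertices, so each weight is 1/3.

(1/3, 1/3, 1/3)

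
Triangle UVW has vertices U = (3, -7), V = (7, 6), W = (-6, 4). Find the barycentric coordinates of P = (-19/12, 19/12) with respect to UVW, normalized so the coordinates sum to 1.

(1/4, 1/6, 7/12)

Signed area of the reference triangle: [UVW] = ½·(3·(6−4) + 7·(4−(-7)) + (-6)·(-7−6)) = ½·(6 + 77 + 78) = 161/2.
[PVW] = ½·((-19/12)·(6−4) + 7·(4−(19/12)) + (-6)·(19/12−6)) = ½·(-19/6 + 203/12 + 53/2) = 161/8, so the U-coordinate is (161/8)/(161/2) = 1/4.
[UPW] = ½·(3·(19/12−4) + (-19/12)·(4−(-7)) + (-6)·(-7−(19/12))) = ½·(-29/4 − 209/12 + 103/2) = 161/12, so the V-coordinate is 1/6.
[UVP] = ½·(3·(6−(19/12)) + 7·(19/12−(-7)) + (-19/12)·(-7−6)) = ½·(53/4 + 721/12 + 247/12) = 1127/24, so the W-coordinate is 7/12.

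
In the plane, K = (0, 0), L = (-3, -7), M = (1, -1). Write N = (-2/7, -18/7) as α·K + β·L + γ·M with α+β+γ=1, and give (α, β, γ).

Signed area of the reference triangle: [KLM] = ½·(0·(-7−(-1)) + (-3)·(-1−0) + 1·(0−(-7))) = ½·(0 + 3 + 7) = 5.
[NLM] = ½·((-2/7)·(-7−(-1)) + (-3)·(-1−(-18/7)) + 1·(-18/7−(-7))) = ½·(12/7 − 33/7 + 31/7) = 5/7, so the K-coordinate is (5/7)/5 = 1/7.
[KNM] = ½·(0·(-18/7−(-1)) + (-2/7)·(-1−0) + 1·(0−(-18/7))) = ½·(0 + 2/7 + 18/7) = 10/7, so the L-coordinate is 2/7.
[KLN] = ½·(0·(-7−(-18/7)) + (-3)·(-18/7−0) + (-2/7)·(0−(-7))) = ½·(0 + 54/7 − 2) = 20/7, so the M-coordinate is 4/7.
Check: 1/7 + 2/7 + 4/7 = 1.

(1/7, 2/7, 4/7)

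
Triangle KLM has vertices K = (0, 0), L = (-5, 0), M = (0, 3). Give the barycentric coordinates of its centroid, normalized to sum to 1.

The centroid is the average of the vertices, so each weight is 1/3.

(1/3, 1/3, 1/3)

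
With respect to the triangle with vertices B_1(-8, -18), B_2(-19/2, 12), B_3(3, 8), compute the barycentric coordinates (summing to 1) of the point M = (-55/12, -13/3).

Signed area of the reference triangle: [B_1B_2B_3] = ½·((-8)·(12−8) + (-19/2)·(8−(-18)) + 3·(-18−12)) = ½·(-32 − 247 − 90) = -369/2.
[MB_2B_3] = ½·((-55/12)·(12−8) + (-19/2)·(8−(-13/3)) + 3·(-13/3−12)) = ½·(-55/3 − 703/6 − 49) = -369/4, so the B_1-coordinate is (-369/4)/(-369/2) = 1/2.
[B_1MB_3] = ½·((-8)·(-13/3−8) + (-55/12)·(8−(-18)) + 3·(-18−(-13/3))) = ½·(296/3 − 715/6 − 41) = -123/4, so the B_2-coordinate is 1/6.
[B_1B_2M] = ½·((-8)·(12−(-13/3)) + (-19/2)·(-13/3−(-18)) + (-55/12)·(-18−12)) = ½·(-392/3 − 779/6 + 275/2) = -123/2, so the B_3-coordinate is 1/3.
Check: 1/2 + 1/6 + 1/3 = 1.

(1/2, 1/6, 1/3)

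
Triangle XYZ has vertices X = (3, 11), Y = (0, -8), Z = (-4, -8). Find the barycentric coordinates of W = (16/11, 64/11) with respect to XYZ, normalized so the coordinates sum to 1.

Signed area of the reference triangle: [XYZ] = ½·(3·(-8−(-8)) + 0·(-8−11) + (-4)·(11−(-8))) = ½·(0 + 0 − 76) = -38.
[WYZ] = ½·((16/11)·(-8−(-8)) + 0·(-8−(64/11)) + (-4)·(64/11−(-8))) = ½·(0 + 0 − 608/11) = -304/11, so the X-coordinate is (-304/11)/(-38) = 8/11.
[XWZ] = ½·(3·(64/11−(-8)) + (16/11)·(-8−11) + (-4)·(11−(64/11))) = ½·(456/11 − 304/11 − 228/11) = -38/11, so the Y-coordinate is 1/11.
[XYW] = ½·(3·(-8−(64/11)) + 0·(64/11−11) + (16/11)·(11−(-8))) = ½·(-456/11 + 0 + 304/11) = -76/11, so the Z-coordinate is 2/11.
Check: 8/11 + 1/11 + 2/11 = 1.

(8/11, 1/11, 2/11)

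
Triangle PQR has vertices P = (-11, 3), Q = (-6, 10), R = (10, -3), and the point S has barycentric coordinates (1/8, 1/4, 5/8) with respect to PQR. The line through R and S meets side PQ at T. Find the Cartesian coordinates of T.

(-23/3, 23/3)

Line RS meets PQ where the R-coordinate vanishes; zeroing S's R-weight and renormalizing leaves P, Q-weights 1/8 : 1/4 → (1/3, 2/3).
So T = (1/3)·P + (2/3)·Q = (-23/3, 23/3).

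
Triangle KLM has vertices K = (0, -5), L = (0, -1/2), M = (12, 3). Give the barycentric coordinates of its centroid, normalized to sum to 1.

The centroid is the average of the vertices, so each weight is 1/3.

(1/3, 1/3, 1/3)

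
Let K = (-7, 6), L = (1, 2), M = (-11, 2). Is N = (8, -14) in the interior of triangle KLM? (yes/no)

no

Barycentric coordinates of N: (-4, 35/12, 25/12).
The three coordinates are negative, positive, positive; a point is interior exactly when all three are positive.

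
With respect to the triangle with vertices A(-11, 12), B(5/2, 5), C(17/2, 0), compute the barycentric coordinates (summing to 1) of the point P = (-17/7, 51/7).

Signed area of the reference triangle: [ABC] = ½·((-11)·(5−0) + (5/2)·(0−12) + (17/2)·(12−5)) = ½·(-55 − 30 + 119/2) = -51/4.
[PBC] = ½·((-17/7)·(5−0) + (5/2)·(0−(51/7)) + (17/2)·(51/7−5)) = ½·(-85/7 − 255/14 + 136/7) = -153/28, so the A-coordinate is (-153/28)/(-51/4) = 3/7.
[APC] = ½·((-11)·(51/7−0) + (-17/7)·(0−12) + (17/2)·(12−(51/7))) = ½·(-561/7 + 204/7 + 561/14) = -153/28, so the B-coordinate is 3/7.
[ABP] = ½·((-11)·(5−(51/7)) + (5/2)·(51/7−12) + (-17/7)·(12−5)) = ½·(176/7 − 165/14 − 17) = -51/28, so the C-coordinate is 1/7.

(3/7, 3/7, 1/7)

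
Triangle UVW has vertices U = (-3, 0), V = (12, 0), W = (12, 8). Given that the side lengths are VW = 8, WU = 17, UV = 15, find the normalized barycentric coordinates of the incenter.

(1/5, 17/40, 3/8)

The incenter has barycentric coordinates proportional to the opposite side lengths: (8 : 17 : 15).
Normalizing by 8+17+15 = 40 gives (1/5, 17/40, 3/8).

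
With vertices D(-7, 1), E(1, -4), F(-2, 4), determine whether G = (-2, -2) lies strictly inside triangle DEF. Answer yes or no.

yes

Barycentric coordinates of G: (18/49, 30/49, 1/49).
The three coordinates are positive, positive, positive; a point is interior exactly when all three are positive.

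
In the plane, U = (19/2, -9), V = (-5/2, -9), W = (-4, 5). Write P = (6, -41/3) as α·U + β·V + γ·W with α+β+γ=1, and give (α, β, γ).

(2/3, 2/3, -1/3)

Signed area of the reference triangle: [UVW] = ½·((19/2)·(-9−5) + (-5/2)·(5−(-9)) + (-4)·(-9−(-9))) = ½·(-133 − 35 + 0) = -84.
[PVW] = ½·(6·(-9−5) + (-5/2)·(5−(-41/3)) + (-4)·(-41/3−(-9))) = ½·(-84 − 140/3 + 56/3) = -56, so the U-coordinate is (-56)/(-84) = 2/3.
[UPW] = ½·((19/2)·(-41/3−5) + 6·(5−(-9)) + (-4)·(-9−(-41/3))) = ½·(-532/3 + 84 − 56/3) = -56, so the V-coordinate is 2/3.
[UVP] = ½·((19/2)·(-9−(-41/3)) + (-5/2)·(-41/3−(-9)) + 6·(-9−(-9))) = ½·(133/3 + 35/3 + 0) = 28, so the W-coordinate is -1/3.
Check: 2/3 + 2/3 − 1/3 = 1.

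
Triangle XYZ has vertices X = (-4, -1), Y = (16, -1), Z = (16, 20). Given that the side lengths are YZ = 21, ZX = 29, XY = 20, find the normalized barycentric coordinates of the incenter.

(3/10, 29/70, 2/7)

The incenter has barycentric coordinates proportional to the opposite side lengths: (21 : 29 : 20).
Normalizing by 21+29+20 = 70 gives (3/10, 29/70, 2/7).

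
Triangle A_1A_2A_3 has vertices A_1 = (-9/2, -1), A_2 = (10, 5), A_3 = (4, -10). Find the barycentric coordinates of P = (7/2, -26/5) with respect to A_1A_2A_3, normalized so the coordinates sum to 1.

Signed area of the reference triangle: [A_1A_2A_3] = ½·((-9/2)·(5−(-10)) + 10·(-10−(-1)) + 4·(-1−5)) = ½·(-135/2 − 90 − 24) = -363/4.
[PA_2A_3] = ½·((7/2)·(5−(-10)) + 10·(-10−(-26/5)) + 4·(-26/5−5)) = ½·(105/2 − 48 − 204/5) = -363/20, so the A_1-coordinate is (-363/20)/(-363/4) = 1/5.
[A_1PA_3] = ½·((-9/2)·(-26/5−(-10)) + (7/2)·(-10−(-1)) + 4·(-1−(-26/5))) = ½·(-108/5 − 63/2 + 84/5) = -363/20, so the A_2-coordinate is 1/5.
[A_1A_2P] = ½·((-9/2)·(5−(-26/5)) + 10·(-26/5−(-1)) + (7/2)·(-1−5)) = ½·(-459/10 − 42 − 21) = -1089/20, so the A_3-coordinate is 3/5.

(1/5, 1/5, 3/5)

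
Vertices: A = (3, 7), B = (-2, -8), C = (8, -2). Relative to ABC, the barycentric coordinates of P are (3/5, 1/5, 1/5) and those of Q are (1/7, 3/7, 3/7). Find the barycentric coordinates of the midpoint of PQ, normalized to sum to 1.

Since both coordinate triples sum to 1, the midpoint's barycentrics are the componentwise average.
(3/5+1/7)/2 = 13/35; similarly 11/35 and 11/35.

(13/35, 11/35, 11/35)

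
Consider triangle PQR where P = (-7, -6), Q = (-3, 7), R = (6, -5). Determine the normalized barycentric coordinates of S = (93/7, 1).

Signed area of the reference triangle: [PQR] = ½·((-7)·(7−(-5)) + (-3)·(-5−(-6)) + 6·(-6−7)) = ½·(-84 − 3 − 78) = -165/2.
[SQR] = ½·((93/7)·(7−(-5)) + (-3)·(-5−1) + 6·(1−7)) = ½·(1116/7 + 18 − 36) = 495/7, so the P-coordinate is (495/7)/(-165/2) = -6/7.
[PSR] = ½·((-7)·(1−(-5)) + (93/7)·(-5−(-6)) + 6·(-6−1)) = ½·(-42 + 93/7 − 42) = -495/14, so the Q-coordinate is 3/7.
[PQS] = ½·((-7)·(7−1) + (-3)·(1−(-6)) + (93/7)·(-6−7)) = ½·(-42 − 21 − 1209/7) = -825/7, so the R-coordinate is 10/7.

(-6/7, 3/7, 10/7)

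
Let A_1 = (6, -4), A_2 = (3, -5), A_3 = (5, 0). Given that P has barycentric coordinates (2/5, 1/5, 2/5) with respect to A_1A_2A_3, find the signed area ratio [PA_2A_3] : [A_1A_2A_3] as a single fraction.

2/5

The signed ratio [PA_2A_3]/[A_1A_2A_3] equals the barycentric coordinate of P at vertex A_1, which is 2/5.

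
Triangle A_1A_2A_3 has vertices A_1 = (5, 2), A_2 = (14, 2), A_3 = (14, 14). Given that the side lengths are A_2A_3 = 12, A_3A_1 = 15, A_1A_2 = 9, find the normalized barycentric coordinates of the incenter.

(1/3, 5/12, 1/4)

The incenter has barycentric coordinates proportional to the opposite side lengths: (12 : 15 : 9).
Normalizing by 12+15+9 = 36 gives (1/3, 5/12, 1/4).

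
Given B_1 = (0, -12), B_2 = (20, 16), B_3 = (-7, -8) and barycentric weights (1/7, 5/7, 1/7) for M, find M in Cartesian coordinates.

M = (1/7)·B_1 + (5/7)·B_2 + (1/7)·B_3.
x-coordinate: (1/7)·0 + (5/7)·20 + (1/7)·(-7) = 93/7.
y-coordinate: (1/7)·(-12) + (5/7)·16 + (1/7)·(-8) = 60/7.

(93/7, 60/7)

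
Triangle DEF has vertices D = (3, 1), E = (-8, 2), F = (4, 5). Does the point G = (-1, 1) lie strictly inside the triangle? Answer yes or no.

Barycentric coordinates of G: (11/15, 16/45, -4/45).
The three coordinates are positive, positive, negative; a point is interior exactly when all three are positive.

no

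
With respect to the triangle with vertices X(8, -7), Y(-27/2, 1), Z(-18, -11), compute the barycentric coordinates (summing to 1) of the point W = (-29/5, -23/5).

Signed area of the reference triangle: [XYZ] = ½·(8·(1−(-11)) + (-27/2)·(-11−(-7)) + (-18)·(-7−1)) = ½·(96 + 54 + 144) = 147.
[WYZ] = ½·((-29/5)·(1−(-11)) + (-27/2)·(-11−(-23/5)) + (-18)·(-23/5−1)) = ½·(-348/5 + 432/5 + 504/5) = 294/5, so the X-coordinate is (294/5)/147 = 2/5.
[XWZ] = ½·(8·(-23/5−(-11)) + (-29/5)·(-11−(-7)) + (-18)·(-7−(-23/5))) = ½·(256/5 + 116/5 + 216/5) = 294/5, so the Y-coordinate is 2/5.
[XYW] = ½·(8·(1−(-23/5)) + (-27/2)·(-23/5−(-7)) + (-29/5)·(-7−1)) = ½·(224/5 − 162/5 + 232/5) = 147/5, so the Z-coordinate is 1/5.

(2/5, 2/5, 1/5)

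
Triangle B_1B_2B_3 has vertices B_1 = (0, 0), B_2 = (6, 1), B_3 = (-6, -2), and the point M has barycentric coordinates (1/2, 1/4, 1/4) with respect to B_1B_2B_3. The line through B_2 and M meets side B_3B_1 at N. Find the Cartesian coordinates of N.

Line B_2M meets B_3B_1 where the B_2-coordinate vanishes; zeroing M's B_2-weight and renormalizing leaves B_3, B_1-weights 1/4 : 1/2 → (1/3, 2/3).
So N = (1/3)·B_3 + (2/3)·B_1 = (-2, -2/3).

(-2, -2/3)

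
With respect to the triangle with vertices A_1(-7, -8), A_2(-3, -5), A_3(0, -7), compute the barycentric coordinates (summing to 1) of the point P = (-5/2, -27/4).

Signed area of the reference triangle: [A_1A_2A_3] = ½·((-7)·(-5−(-7)) + (-3)·(-7−(-8)) + 0·(-8−(-5))) = ½·(-14 − 3 + 0) = -17/2.
[PA_2A_3] = ½·((-5/2)·(-5−(-7)) + (-3)·(-7−(-27/4)) + 0·(-27/4−(-5))) = ½·(-5 + 3/4 + 0) = -17/8, so the A_1-coordinate is (-17/8)/(-17/2) = 1/4.
[A_1PA_3] = ½·((-7)·(-27/4−(-7)) + (-5/2)·(-7−(-8)) + 0·(-8−(-27/4))) = ½·(-7/4 − 5/2 + 0) = -17/8, so the A_2-coordinate is 1/4.
[A_1A_2P] = ½·((-7)·(-5−(-27/4)) + (-3)·(-27/4−(-8)) + (-5/2)·(-8−(-5))) = ½·(-49/4 − 15/4 + 15/2) = -17/4, so the A_3-coordinate is 1/2.

(1/4, 1/4, 1/2)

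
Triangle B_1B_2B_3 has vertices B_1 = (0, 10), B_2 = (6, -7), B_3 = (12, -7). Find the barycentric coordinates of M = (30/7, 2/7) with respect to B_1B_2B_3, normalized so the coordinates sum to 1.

Signed area of the reference triangle: [B_1B_2B_3] = ½·(0·(-7−(-7)) + 6·(-7−10) + 12·(10−(-7))) = ½·(0 − 102 + 204) = 51.
[MB_2B_3] = ½·((30/7)·(-7−(-7)) + 6·(-7−(2/7)) + 12·(2/7−(-7))) = ½·(0 − 306/7 + 612/7) = 153/7, so the B_1-coordinate is (153/7)/51 = 3/7.
[B_1MB_3] = ½·(0·(2/7−(-7)) + (30/7)·(-7−10) + 12·(10−(2/7))) = ½·(0 − 510/7 + 816/7) = 153/7, so the B_2-coordinate is 3/7.
[B_1B_2M] = ½·(0·(-7−(2/7)) + 6·(2/7−10) + (30/7)·(10−(-7))) = ½·(0 − 408/7 + 510/7) = 51/7, so the B_3-coordinate is 1/7.
Check: 3/7 + 3/7 + 1/7 = 1.

(3/7, 3/7, 1/7)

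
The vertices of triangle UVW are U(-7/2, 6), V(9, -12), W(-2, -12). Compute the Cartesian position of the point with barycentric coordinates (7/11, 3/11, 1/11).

(1/22, -6/11)

P = (7/11)·U + (3/11)·V + (1/11)·W.
x-coordinate: (7/11)·(-7/2) + (3/11)·9 + (1/11)·(-2) = 1/22.
y-coordinate: (7/11)·6 + (3/11)·(-12) + (1/11)·(-12) = -6/11.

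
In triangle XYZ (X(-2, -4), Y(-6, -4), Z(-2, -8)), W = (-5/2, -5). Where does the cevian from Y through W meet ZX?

(-2, -36/7)

Barycentric coordinates of W with respect to XYZ: (5/8, 1/8, 1/4).
On side ZX the Y-coordinate is zero; dropping W's Y-weight 1/8 and renormalizing the remaining 1/4 : 5/8 gives weights 2/7, 5/7 on Z, X.
V = (2/7)·(-2, -8) + (5/7)·(-2, -4) = (-2, -36/7).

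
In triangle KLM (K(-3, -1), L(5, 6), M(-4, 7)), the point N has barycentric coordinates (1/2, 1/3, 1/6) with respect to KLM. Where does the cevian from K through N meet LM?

Line KN meets LM where the K-coordinate vanishes; zeroing N's K-weight and renormalizing leaves L, M-weights 1/3 : 1/6 → (2/3, 1/3).
So J = (2/3)·L + (1/3)·M = (2, 19/3).

(2, 19/3)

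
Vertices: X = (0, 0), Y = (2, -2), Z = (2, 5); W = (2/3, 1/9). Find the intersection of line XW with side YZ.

(2, 1/3)

Barycentric coordinates of W with respect to XYZ: (2/3, 2/9, 1/9).
On side YZ the X-coordinate is zero; dropping W's X-weight 2/3 and renormalizing the remaining 2/9 : 1/9 gives weights 2/3, 1/3 on Y, Z.
V = (2/3)·(2, -2) + (1/3)·(2, 5) = (2, 1/3).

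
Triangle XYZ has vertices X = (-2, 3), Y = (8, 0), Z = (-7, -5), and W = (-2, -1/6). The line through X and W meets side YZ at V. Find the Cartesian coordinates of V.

(-2, -10/3)

Barycentric coordinates of W with respect to XYZ: (1/2, 1/6, 1/3).
On side YZ the X-coordinate is zero; dropping W's X-weight 1/2 and renormalizing the remaining 1/6 : 1/3 gives weights 1/3, 2/3 on Y, Z.
V = (1/3)·(8, 0) + (2/3)·(-7, -5) = (-2, -10/3).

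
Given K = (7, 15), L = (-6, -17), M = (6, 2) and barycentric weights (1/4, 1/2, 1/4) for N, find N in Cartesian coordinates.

(1/4, -17/4)

N = (1/4)·K + (1/2)·L + (1/4)·M.
x-coordinate: (1/4)·7 + (1/2)·(-6) + (1/4)·6 = 1/4.
y-coordinate: (1/4)·15 + (1/2)·(-17) + (1/4)·2 = -17/4.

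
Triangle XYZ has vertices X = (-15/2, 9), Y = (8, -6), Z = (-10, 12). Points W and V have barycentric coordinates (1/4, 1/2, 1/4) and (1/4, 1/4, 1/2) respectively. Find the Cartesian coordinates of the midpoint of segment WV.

(-21/8, 9/2)

Barycentric coordinates of the midpoint are the average: (1/4, 3/8, 3/8).
Converting: (1/4)·X + (3/8)·Y + (3/8)·Z = (-21/8, 9/2).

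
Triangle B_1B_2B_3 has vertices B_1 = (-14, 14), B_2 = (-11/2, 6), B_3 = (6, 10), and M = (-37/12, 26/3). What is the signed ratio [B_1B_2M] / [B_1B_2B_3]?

[B_1B_2B_3] = ½·((-14)·(6−10) + (-11/2)·(10−14) + 6·(14−6)) = ½·(56 + 22 + 48) = 63.
[B_1B_2M] = ½·((-14)·(6−(26/3)) + (-11/2)·(26/3−14) + (-37/12)·(14−6)) = ½·(112/3 + 88/3 − 74/3) = 21, so the ratio is 21/63 = 1/3.

1/3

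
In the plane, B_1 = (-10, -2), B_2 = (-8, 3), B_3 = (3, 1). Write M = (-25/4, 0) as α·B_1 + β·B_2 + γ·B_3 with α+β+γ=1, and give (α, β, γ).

Signed area of the reference triangle: [B_1B_2B_3] = ½·((-10)·(3−1) + (-8)·(1−(-2)) + 3·(-2−3)) = ½·(-20 − 24 − 15) = -59/2.
[MB_2B_3] = ½·((-25/4)·(3−1) + (-8)·(1−0) + 3·(0−3)) = ½·(-25/2 − 8 − 9) = -59/4, so the B_1-coordinate is (-59/4)/(-59/2) = 1/2.
[B_1MB_3] = ½·((-10)·(0−1) + (-25/4)·(1−(-2)) + 3·(-2−0)) = ½·(10 − 75/4 − 6) = -59/8, so the B_2-coordinate is 1/4.
[B_1B_2M] = ½·((-10)·(3−0) + (-8)·(0−(-2)) + (-25/4)·(-2−3)) = ½·(-30 − 16 + 125/4) = -59/8, so the B_3-coordinate is 1/4.

(1/2, 1/4, 1/4)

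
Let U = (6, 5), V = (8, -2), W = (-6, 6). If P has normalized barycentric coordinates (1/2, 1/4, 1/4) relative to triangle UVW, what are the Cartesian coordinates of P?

(7/2, 7/2)

P = (1/2)·U + (1/4)·V + (1/4)·W.
x-coordinate: (1/2)·6 + (1/4)·8 + (1/4)·(-6) = 7/2.
y-coordinate: (1/2)·5 + (1/4)·(-2) + (1/4)·6 = 7/2.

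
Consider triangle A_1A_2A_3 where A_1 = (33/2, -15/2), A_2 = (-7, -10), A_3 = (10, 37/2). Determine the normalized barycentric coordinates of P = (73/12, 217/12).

Signed area of the reference triangle: [A_1A_2A_3] = ½·((33/2)·(-10−(37/2)) + (-7)·(37/2−(-15/2)) + 10·(-15/2−(-10))) = ½·(-1881/4 − 182 + 25) = -2509/8.
[PA_2A_3] = ½·((73/12)·(-10−(37/2)) + (-7)·(37/2−(217/12)) + 10·(217/12−(-10))) = ½·(-1387/8 − 35/12 + 1685/6) = 2509/48, so the A_1-coordinate is (2509/48)/(-2509/8) = -1/6.
[A_1PA_3] = ½·((33/2)·(217/12−(37/2)) + (73/12)·(37/2−(-15/2)) + 10·(-15/2−(217/12))) = ½·(-55/8 + 949/6 − 1535/6) = -2509/48, so the A_2-coordinate is 1/6.
[A_1A_2P] = ½·((33/2)·(-10−(217/12)) + (-7)·(217/12−(-15/2)) + (73/12)·(-15/2−(-10))) = ½·(-3707/8 − 2149/12 + 365/24) = -2509/8, so the A_3-coordinate is 1.

(-1/6, 1/6, 1)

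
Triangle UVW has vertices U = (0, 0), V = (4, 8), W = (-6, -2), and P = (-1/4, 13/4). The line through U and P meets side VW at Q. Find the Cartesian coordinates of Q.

(-2/7, 26/7)

Barycentric coordinates of P with respect to UVW: (1/8, 1/2, 3/8).
On side VW the U-coordinate is zero; dropping P's U-weight 1/8 and renormalizing the remaining 1/2 : 3/8 gives weights 4/7, 3/7 on V, W.
Q = (4/7)·(4, 8) + (3/7)·(-6, -2) = (-2/7, 26/7).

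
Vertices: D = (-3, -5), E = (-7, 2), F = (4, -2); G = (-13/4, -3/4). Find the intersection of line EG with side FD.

Barycentric coordinates of G with respect to DEF: (1/4, 1/2, 1/4).
On side FD the E-coordinate is zero; dropping G's E-weight 1/2 and renormalizing the remaining 1/4 : 1/4 gives weights 1/2, 1/2 on F, D.
H = (1/2)·(4, -2) + (1/2)·(-3, -5) = (1/2, -7/2).

(1/2, -7/2)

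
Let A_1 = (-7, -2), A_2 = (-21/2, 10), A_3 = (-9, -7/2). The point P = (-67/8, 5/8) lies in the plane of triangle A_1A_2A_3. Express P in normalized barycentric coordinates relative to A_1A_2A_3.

(1/2, 1/4, 1/4)

Signed area of the reference triangle: [A_1A_2A_3] = ½·((-7)·(10−(-7/2)) + (-21/2)·(-7/2−(-2)) + (-9)·(-2−10)) = ½·(-189/2 + 63/4 + 108) = 117/8.
[PA_2A_3] = ½·((-67/8)·(10−(-7/2)) + (-21/2)·(-7/2−(5/8)) + (-9)·(5/8−10)) = ½·(-1809/16 + 693/16 + 675/8) = 117/16, so the A_1-coordinate is (117/16)/(117/8) = 1/2.
[A_1PA_3] = ½·((-7)·(5/8−(-7/2)) + (-67/8)·(-7/2−(-2)) + (-9)·(-2−(5/8))) = ½·(-231/8 + 201/16 + 189/8) = 117/32, so the A_2-coordinate is 1/4.
[A_1A_2P] = ½·((-7)·(10−(5/8)) + (-21/2)·(5/8−(-2)) + (-67/8)·(-2−10)) = ½·(-525/8 − 441/16 + 201/2) = 117/32, so the A_3-coordinate is 1/4.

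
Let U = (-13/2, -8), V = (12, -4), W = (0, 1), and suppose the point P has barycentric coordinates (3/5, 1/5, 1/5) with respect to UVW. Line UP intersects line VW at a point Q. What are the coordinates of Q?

Line UP meets VW where the U-coordinate vanishes; zeroing P's U-weight and renormalizing leaves V, W-weights 1/5 : 1/5 → (1/2, 1/2).
So Q = (1/2)·V + (1/2)·W = (6, -3/2).

(6, -3/2)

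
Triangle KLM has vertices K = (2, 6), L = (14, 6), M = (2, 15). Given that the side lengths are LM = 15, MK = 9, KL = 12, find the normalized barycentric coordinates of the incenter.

The incenter has barycentric coordinates proportional to the opposite side lengths: (15 : 9 : 12).
Normalizing by 15+9+12 = 36 gives (5/12, 1/4, 1/3).

(5/12, 1/4, 1/3)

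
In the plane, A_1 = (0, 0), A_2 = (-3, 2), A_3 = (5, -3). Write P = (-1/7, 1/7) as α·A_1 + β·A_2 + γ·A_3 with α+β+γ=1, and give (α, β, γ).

Signed area of the reference triangle: [A_1A_2A_3] = ½·(0·(2−(-3)) + (-3)·(-3−0) + 5·(0−2)) = ½·(0 + 9 − 10) = -1/2.
[PA_2A_3] = ½·((-1/7)·(2−(-3)) + (-3)·(-3−(1/7)) + 5·(1/7−2)) = ½·(-5/7 + 66/7 − 65/7) = -2/7, so the A_1-coordinate is (-2/7)/(-1/2) = 4/7.
[A_1PA_3] = ½·(0·(1/7−(-3)) + (-1/7)·(-3−0) + 5·(0−(1/7))) = ½·(0 + 3/7 − 5/7) = -1/7, so the A_2-coordinate is 2/7.
[A_1A_2P] = ½·(0·(2−(1/7)) + (-3)·(1/7−0) + (-1/7)·(0−2)) = ½·(0 − 3/7 + 2/7) = -1/14, so the A_3-coordinate is 1/7.

(4/7, 2/7, 1/7)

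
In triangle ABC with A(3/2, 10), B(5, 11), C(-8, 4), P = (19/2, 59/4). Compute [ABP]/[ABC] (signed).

[ABC] = ½·((3/2)·(11−4) + 5·(4−10) + (-8)·(10−11)) = ½·(21/2 − 30 + 8) = -23/4.
[ABP] = ½·((3/2)·(11−(59/4)) + 5·(59/4−10) + (19/2)·(10−11)) = ½·(-45/8 + 95/4 − 19/2) = 69/16, so the ratio is (69/16)/(-23/4) = -3/4.

-3/4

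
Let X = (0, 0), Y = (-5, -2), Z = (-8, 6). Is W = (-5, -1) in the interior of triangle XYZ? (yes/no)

yes

Barycentric coordinates of W: (3/46, 19/23, 5/46).
The three coordinates are positive, positive, positive; a point is interior exactly when all three are positive.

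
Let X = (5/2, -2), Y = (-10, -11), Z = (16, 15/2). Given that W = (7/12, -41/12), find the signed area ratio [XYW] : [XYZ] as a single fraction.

1/6

[XYZ] = ½·((5/2)·(-11−(15/2)) + (-10)·(15/2−(-2)) + 16·(-2−(-11))) = ½·(-185/4 − 95 + 144) = 11/8.
[XYW] = ½·((5/2)·(-11−(-41/12)) + (-10)·(-41/12−(-2)) + (7/12)·(-2−(-11))) = ½·(-455/24 + 85/6 + 21/4) = 11/48, so the ratio is (11/48)/(11/8) = 1/6.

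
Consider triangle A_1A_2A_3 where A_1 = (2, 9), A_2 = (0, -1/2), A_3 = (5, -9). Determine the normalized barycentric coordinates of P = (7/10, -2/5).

(1/10, 4/5, 1/10)

Signed area of the reference triangle: [A_1A_2A_3] = ½·(2·(-1/2−(-9)) + 0·(-9−9) + 5·(9−(-1/2))) = ½·(17 + 0 + 95/2) = 129/4.
[PA_2A_3] = ½·((7/10)·(-1/2−(-9)) + 0·(-9−(-2/5)) + 5·(-2/5−(-1/2))) = ½·(119/20 + 0 + 1/2) = 129/40, so the A_1-coordinate is (129/40)/(129/4) = 1/10.
[A_1PA_3] = ½·(2·(-2/5−(-9)) + (7/10)·(-9−9) + 5·(9−(-2/5))) = ½·(86/5 − 63/5 + 47) = 129/5, so the A_2-coordinate is 4/5.
[A_1A_2P] = ½·(2·(-1/2−(-2/5)) + 0·(-2/5−9) + (7/10)·(9−(-1/2))) = ½·(-1/5 + 0 + 133/20) = 129/40, so the A_3-coordinate is 1/10.
Check: 1/10 + 4/5 + 1/10 = 1.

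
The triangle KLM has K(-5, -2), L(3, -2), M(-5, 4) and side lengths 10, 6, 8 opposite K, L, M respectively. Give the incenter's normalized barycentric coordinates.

(5/12, 1/4, 1/3)

The incenter has barycentric coordinates proportional to the opposite side lengths: (10 : 6 : 8).
Normalizing by 10+6+8 = 24 gives (5/12, 1/4, 1/3).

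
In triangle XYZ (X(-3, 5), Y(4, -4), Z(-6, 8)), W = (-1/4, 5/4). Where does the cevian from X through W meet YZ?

(2/3, 0)

Barycentric coordinates of W with respect to XYZ: (1/4, 1/2, 1/4).
On side YZ the X-coordinate is zero; dropping W's X-weight 1/4 and renormalizing the remaining 1/2 : 1/4 gives weights 2/3, 1/3 on Y, Z.
V = (2/3)·(4, -4) + (1/3)·(-6, 8) = (2/3, 0).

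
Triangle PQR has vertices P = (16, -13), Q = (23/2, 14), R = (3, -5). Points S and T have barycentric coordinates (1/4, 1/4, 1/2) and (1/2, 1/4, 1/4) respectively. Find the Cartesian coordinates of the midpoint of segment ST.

Barycentric coordinates of the midpoint are the average: (3/8, 1/4, 3/8).
Converting: (3/8)·P + (1/4)·Q + (3/8)·R = (10, -13/4).

(10, -13/4)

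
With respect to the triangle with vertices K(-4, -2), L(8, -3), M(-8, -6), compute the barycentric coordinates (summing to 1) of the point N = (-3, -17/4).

Signed area of the reference triangle: [KLM] = ½·((-4)·(-3−(-6)) + 8·(-6−(-2)) + (-8)·(-2−(-3))) = ½·(-12 − 32 − 8) = -26.
[NLM] = ½·((-3)·(-3−(-6)) + 8·(-6−(-17/4)) + (-8)·(-17/4−(-3))) = ½·(-9 − 14 + 10) = -13/2, so the K-coordinate is (-13/2)/(-26) = 1/4.
[KNM] = ½·((-4)·(-17/4−(-6)) + (-3)·(-6−(-2)) + (-8)·(-2−(-17/4))) = ½·(-7 + 12 − 18) = -13/2, so the L-coordinate is 1/4.
[KLN] = ½·((-4)·(-3−(-17/4)) + 8·(-17/4−(-2)) + (-3)·(-2−(-3))) = ½·(-5 − 18 − 3) = -13, so the M-coordinate is 1/2.
Check: 1/4 + 1/4 + 1/2 = 1.

(1/4, 1/4, 1/2)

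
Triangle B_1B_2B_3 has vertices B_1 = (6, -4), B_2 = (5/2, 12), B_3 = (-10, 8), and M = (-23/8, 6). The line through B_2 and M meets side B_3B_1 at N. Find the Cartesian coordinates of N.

(-14/3, 4)

Barycentric coordinates of M with respect to B_1B_2B_3: (1/4, 1/4, 1/2).
On side B_3B_1 the B_2-coordinate is zero; dropping M's B_2-weight 1/4 and renormalizing the remaining 1/2 : 1/4 gives weights 2/3, 1/3 on B_3, B_1.
N = (2/3)·(-10, 8) + (1/3)·(6, -4) = (-14/3, 4).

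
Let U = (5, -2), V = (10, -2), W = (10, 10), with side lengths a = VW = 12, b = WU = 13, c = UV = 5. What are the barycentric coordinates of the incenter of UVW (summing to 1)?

The incenter has barycentric coordinates proportional to the opposite side lengths: (12 : 13 : 5).
Normalizing by 12+13+5 = 30 gives (2/5, 13/30, 1/6).

(2/5, 13/30, 1/6)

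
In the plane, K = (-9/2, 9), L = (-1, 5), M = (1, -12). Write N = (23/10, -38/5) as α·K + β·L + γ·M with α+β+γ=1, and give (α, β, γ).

Signed area of the reference triangle: [KLM] = ½·((-9/2)·(5−(-12)) + (-1)·(-12−9) + 1·(9−5)) = ½·(-153/2 + 21 + 4) = -103/4.
[NLM] = ½·((23/10)·(5−(-12)) + (-1)·(-12−(-38/5)) + 1·(-38/5−5)) = ½·(391/10 + 22/5 − 63/5) = 309/20, so the K-coordinate is (309/20)/(-103/4) = -3/5.
[KNM] = ½·((-9/2)·(-38/5−(-12)) + (23/10)·(-12−9) + 1·(9−(-38/5))) = ½·(-99/5 − 483/10 + 83/5) = -103/4, so the L-coordinate is 1.
[KLN] = ½·((-9/2)·(5−(-38/5)) + (-1)·(-38/5−9) + (23/10)·(9−5)) = ½·(-567/10 + 83/5 + 46/5) = -309/20, so the M-coordinate is 3/5.

(-3/5, 1, 3/5)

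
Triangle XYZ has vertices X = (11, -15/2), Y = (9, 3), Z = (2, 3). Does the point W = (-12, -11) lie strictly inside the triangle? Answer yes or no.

Barycentric coordinates of W: (4/3, -26/7, 71/21).
The three coordinates are positive, negative, positive; a point is interior exactly when all three are positive.

no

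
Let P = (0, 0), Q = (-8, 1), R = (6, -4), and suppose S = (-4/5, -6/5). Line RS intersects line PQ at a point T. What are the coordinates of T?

Barycentric coordinates of S with respect to PQR: (1/5, 2/5, 2/5).
On side PQ the R-coordinate is zero; dropping S's R-weight 2/5 and renormalizing the remaining 1/5 : 2/5 gives weights 1/3, 2/3 on P, Q.
T = (1/3)·(0, 0) + (2/3)·(-8, 1) = (-16/3, 2/3).

(-16/3, 2/3)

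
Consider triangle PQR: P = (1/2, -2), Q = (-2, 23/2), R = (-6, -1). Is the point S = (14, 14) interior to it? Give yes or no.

no

Barycentric coordinates of S: (760/341, 470/341, -889/341).
The three coordinates are positive, positive, negative; a point is interior exactly when all three are positive.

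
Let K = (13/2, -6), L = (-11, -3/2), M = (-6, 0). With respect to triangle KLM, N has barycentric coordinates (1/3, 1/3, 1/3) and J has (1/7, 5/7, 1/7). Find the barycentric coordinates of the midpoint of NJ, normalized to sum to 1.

Since both coordinate triples sum to 1, the midpoint's barycentrics are the componentwise average.
(1/3+1/7)/2 = 5/21; similarly 11/21 and 5/21.

(5/21, 11/21, 5/21)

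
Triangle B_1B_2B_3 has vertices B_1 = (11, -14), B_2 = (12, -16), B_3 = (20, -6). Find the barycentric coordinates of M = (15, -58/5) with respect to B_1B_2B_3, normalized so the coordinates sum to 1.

Signed area of the reference triangle: [B_1B_2B_3] = ½·(11·(-16−(-6)) + 12·(-6−(-14)) + 20·(-14−(-16))) = ½·(-110 + 96 + 40) = 13.
[MB_2B_3] = ½·(15·(-16−(-6)) + 12·(-6−(-58/5)) + 20·(-58/5−(-16))) = ½·(-150 + 336/5 + 88) = 13/5, so the B_1-coordinate is (13/5)/13 = 1/5.
[B_1MB_3] = ½·(11·(-58/5−(-6)) + 15·(-6−(-14)) + 20·(-14−(-58/5))) = ½·(-308/5 + 120 − 48) = 26/5, so the B_2-coordinate is 2/5.
[B_1B_2M] = ½·(11·(-16−(-58/5)) + 12·(-58/5−(-14)) + 15·(-14−(-16))) = ½·(-242/5 + 144/5 + 30) = 26/5, so the B_3-coordinate is 2/5.

(1/5, 2/5, 2/5)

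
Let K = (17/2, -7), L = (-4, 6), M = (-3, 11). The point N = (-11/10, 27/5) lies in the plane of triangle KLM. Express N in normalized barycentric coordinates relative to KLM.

(1/5, 2/5, 2/5)

Signed area of the reference triangle: [KLM] = ½·((17/2)·(6−11) + (-4)·(11−(-7)) + (-3)·(-7−6)) = ½·(-85/2 − 72 + 39) = -151/4.
[NLM] = ½·((-11/10)·(6−11) + (-4)·(11−(27/5)) + (-3)·(27/5−6)) = ½·(11/2 − 112/5 + 9/5) = -151/20, so the K-coordinate is (-151/20)/(-151/4) = 1/5.
[KNM] = ½·((17/2)·(27/5−11) + (-11/10)·(11−(-7)) + (-3)·(-7−(27/5))) = ½·(-238/5 − 99/5 + 186/5) = -151/10, so the L-coordinate is 2/5.
[KLN] = ½·((17/2)·(6−(27/5)) + (-4)·(27/5−(-7)) + (-11/10)·(-7−6)) = ½·(51/10 − 248/5 + 143/10) = -151/10, so the M-coordinate is 2/5.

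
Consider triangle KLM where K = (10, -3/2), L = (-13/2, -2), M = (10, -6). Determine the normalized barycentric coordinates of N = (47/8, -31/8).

(1/4, 1/4, 1/2)

Signed area of the reference triangle: [KLM] = ½·(10·(-2−(-6)) + (-13/2)·(-6−(-3/2)) + 10·(-3/2−(-2))) = ½·(40 + 117/4 + 5) = 297/8.
[NLM] = ½·((47/8)·(-2−(-6)) + (-13/2)·(-6−(-31/8)) + 10·(-31/8−(-2))) = ½·(47/2 + 221/16 − 75/4) = 297/32, so the K-coordinate is (297/32)/(297/8) = 1/4.
[KNM] = ½·(10·(-31/8−(-6)) + (47/8)·(-6−(-3/2)) + 10·(-3/2−(-31/8))) = ½·(85/4 − 423/16 + 95/4) = 297/32, so the L-coordinate is 1/4.
[KLN] = ½·(10·(-2−(-31/8)) + (-13/2)·(-31/8−(-3/2)) + (47/8)·(-3/2−(-2))) = ½·(75/4 + 247/16 + 47/16) = 297/16, so the M-coordinate is 1/2.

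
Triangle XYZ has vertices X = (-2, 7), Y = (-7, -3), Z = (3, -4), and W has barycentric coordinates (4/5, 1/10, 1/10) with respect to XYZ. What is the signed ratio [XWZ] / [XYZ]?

The signed ratio [XWZ]/[XYZ] equals the barycentric coordinate of W at vertex Y, which is 1/10.

1/10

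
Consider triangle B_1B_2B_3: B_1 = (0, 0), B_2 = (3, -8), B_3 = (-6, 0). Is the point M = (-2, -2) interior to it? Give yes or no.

yes

Barycentric coordinates of M: (7/24, 1/4, 11/24).
The three coordinates are positive, positive, positive; a point is interior exactly when all three are positive.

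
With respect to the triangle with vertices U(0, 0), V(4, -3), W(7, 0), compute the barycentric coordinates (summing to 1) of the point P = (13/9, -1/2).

(13/18, 1/6, 1/9)

Signed area of the reference triangle: [UVW] = ½·(0·(-3−0) + 4·(0−0) + 7·(0−(-3))) = ½·(0 + 0 + 21) = 21/2.
[PVW] = ½·((13/9)·(-3−0) + 4·(0−(-1/2)) + 7·(-1/2−(-3))) = ½·(-13/3 + 2 + 35/2) = 91/12, so the U-coordinate is (91/12)/(21/2) = 13/18.
[UPW] = ½·(0·(-1/2−0) + (13/9)·(0−0) + 7·(0−(-1/2))) = ½·(0 + 0 + 7/2) = 7/4, so the V-coordinate is 1/6.
[UVP] = ½·(0·(-3−(-1/2)) + 4·(-1/2−0) + (13/9)·(0−(-3))) = ½·(0 − 2 + 13/3) = 7/6, so the W-coordinate is 1/9.
Check: 13/18 + 1/6 + 1/9 = 1.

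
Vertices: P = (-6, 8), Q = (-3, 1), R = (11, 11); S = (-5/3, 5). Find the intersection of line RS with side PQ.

(-21/5, 19/5)

Barycentric coordinates of S with respect to PQR: (1/3, 1/2, 1/6).
On side PQ the R-coordinate is zero; dropping S's R-weight 1/6 and renormalizing the remaining 1/3 : 1/2 gives weights 2/5, 3/5 on P, Q.
T = (2/5)·(-6, 8) + (3/5)·(-3, 1) = (-21/5, 19/5).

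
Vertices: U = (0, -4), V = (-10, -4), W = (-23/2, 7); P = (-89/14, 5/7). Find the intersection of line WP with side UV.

Barycentric coordinates of P with respect to UVW: (3/7, 1/7, 3/7).
On side UV the W-coordinate is zero; dropping P's W-weight 3/7 and renormalizing the remaining 3/7 : 1/7 gives weights 3/4, 1/4 on U, V.
Q = (3/4)·(0, -4) + (1/4)·(-10, -4) = (-5/2, -4).

(-5/2, -4)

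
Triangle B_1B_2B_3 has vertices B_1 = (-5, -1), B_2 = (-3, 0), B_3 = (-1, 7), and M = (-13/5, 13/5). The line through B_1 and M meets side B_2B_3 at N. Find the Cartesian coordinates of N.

(-2, 7/2)

Barycentric coordinates of M with respect to B_1B_2B_3: (1/5, 2/5, 2/5).
On side B_2B_3 the B_1-coordinate is zero; dropping M's B_1-weight 1/5 and renormalizing the remaining 2/5 : 2/5 gives weights 1/2, 1/2 on B_2, B_3.
N = (1/2)·(-3, 0) + (1/2)·(-1, 7) = (-2, 7/2).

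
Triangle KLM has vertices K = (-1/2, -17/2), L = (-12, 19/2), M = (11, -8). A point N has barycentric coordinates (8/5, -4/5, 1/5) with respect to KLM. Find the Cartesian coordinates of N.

N = (8/5)·K + (-4/5)·L + (1/5)·M.
x-coordinate: (8/5)·(-1/2) + (-4/5)·(-12) + (1/5)·11 = 11.
y-coordinate: (8/5)·(-17/2) + (-4/5)·(19/2) + (1/5)·(-8) = -114/5.

(11, -114/5)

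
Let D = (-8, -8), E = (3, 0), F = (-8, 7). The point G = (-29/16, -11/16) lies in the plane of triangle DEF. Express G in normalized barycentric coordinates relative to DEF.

Signed area of the reference triangle: [DEF] = ½·((-8)·(0−7) + 3·(7−(-8)) + (-8)·(-8−0)) = ½·(56 + 45 + 64) = 165/2.
[GEF] = ½·((-29/16)·(0−7) + 3·(7−(-11/16)) + (-8)·(-11/16−0)) = ½·(203/16 + 369/16 + 11/2) = 165/8, so the D-coordinate is (165/8)/(165/2) = 1/4.
[DGF] = ½·((-8)·(-11/16−7) + (-29/16)·(7−(-8)) + (-8)·(-8−(-11/16))) = ½·(123/2 − 435/16 + 117/2) = 1485/32, so the E-coordinate is 9/16.
[DEG] = ½·((-8)·(0−(-11/16)) + 3·(-11/16−(-8)) + (-29/16)·(-8−0)) = ½·(-11/2 + 351/16 + 29/2) = 495/32, so the F-coordinate is 3/16.
Check: 1/4 + 9/16 + 3/16 = 1.

(1/4, 9/16, 3/16)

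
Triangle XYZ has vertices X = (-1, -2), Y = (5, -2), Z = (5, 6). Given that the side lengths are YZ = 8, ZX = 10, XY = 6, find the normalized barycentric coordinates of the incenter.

(1/3, 5/12, 1/4)

The incenter has barycentric coordinates proportional to the opposite side lengths: (8 : 10 : 6).
Normalizing by 8+10+6 = 24 gives (1/3, 5/12, 1/4).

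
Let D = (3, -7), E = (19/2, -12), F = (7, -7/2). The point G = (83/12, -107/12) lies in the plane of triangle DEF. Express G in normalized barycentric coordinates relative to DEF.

(1/3, 1/2, 1/6)

Signed area of the reference triangle: [DEF] = ½·(3·(-12−(-7/2)) + (19/2)·(-7/2−(-7)) + 7·(-7−(-12))) = ½·(-51/2 + 133/4 + 35) = 171/8.
[GEF] = ½·((83/12)·(-12−(-7/2)) + (19/2)·(-7/2−(-107/12)) + 7·(-107/12−(-12))) = ½·(-1411/24 + 1235/24 + 259/12) = 57/8, so the D-coordinate is (57/8)/(171/8) = 1/3.
[DGF] = ½·(3·(-107/12−(-7/2)) + (83/12)·(-7/2−(-7)) + 7·(-7−(-107/12))) = ½·(-65/4 + 581/24 + 161/12) = 171/16, so the E-coordinate is 1/2.
[DEG] = ½·(3·(-12−(-107/12)) + (19/2)·(-107/12−(-7)) + (83/12)·(-7−(-12))) = ½·(-37/4 − 437/24 + 415/12) = 57/16, so the F-coordinate is 1/6.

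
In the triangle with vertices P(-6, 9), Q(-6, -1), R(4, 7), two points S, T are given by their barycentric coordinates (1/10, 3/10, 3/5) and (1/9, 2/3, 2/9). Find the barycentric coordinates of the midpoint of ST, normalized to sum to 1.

Since both coordinate triples sum to 1, the midpoint's barycentrics are the componentwise average.
(1/10+1/9)/2 = 19/180; similarly 29/60 and 37/90.

(19/180, 29/60, 37/90)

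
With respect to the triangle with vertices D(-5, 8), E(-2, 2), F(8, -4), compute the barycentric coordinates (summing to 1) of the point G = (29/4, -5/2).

Signed area of the reference triangle: [DEF] = ½·((-5)·(2−(-4)) + (-2)·(-4−8) + 8·(8−2)) = ½·(-30 + 24 + 48) = 21.
[GEF] = ½·((29/4)·(2−(-4)) + (-2)·(-4−(-5/2)) + 8·(-5/2−2)) = ½·(87/2 + 3 − 36) = 21/4, so the D-coordinate is (21/4)/21 = 1/4.
[DGF] = ½·((-5)·(-5/2−(-4)) + (29/4)·(-4−8) + 8·(8−(-5/2))) = ½·(-15/2 − 87 + 84) = -21/4, so the E-coordinate is -1/4.
[DEG] = ½·((-5)·(2−(-5/2)) + (-2)·(-5/2−8) + (29/4)·(8−2)) = ½·(-45/2 + 21 + 87/2) = 21, so the F-coordinate is 1.
Check: 1/4 − 1/4 + 1 = 1.

(1/4, -1/4, 1)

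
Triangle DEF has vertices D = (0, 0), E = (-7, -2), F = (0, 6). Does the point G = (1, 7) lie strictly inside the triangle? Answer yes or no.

Barycentric coordinates of G: (1/42, -1/7, 47/42).
The three coordinates are positive, negative, positive; a point is interior exactly when all three are positive.

no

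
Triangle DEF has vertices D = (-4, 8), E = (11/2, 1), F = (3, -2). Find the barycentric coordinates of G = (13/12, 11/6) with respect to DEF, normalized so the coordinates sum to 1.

Signed area of the reference triangle: [DEF] = ½·((-4)·(1−(-2)) + (11/2)·(-2−8) + 3·(8−1)) = ½·(-12 − 55 + 21) = -23.
[GEF] = ½·((13/12)·(1−(-2)) + (11/2)·(-2−(11/6)) + 3·(11/6−1)) = ½·(13/4 − 253/12 + 5/2) = -23/3, so the D-coordinate is (-23/3)/(-23) = 1/3.
[DGF] = ½·((-4)·(11/6−(-2)) + (13/12)·(-2−8) + 3·(8−(11/6))) = ½·(-46/3 − 65/6 + 37/2) = -23/6, so the E-coordinate is 1/6.
[DEG] = ½·((-4)·(1−(11/6)) + (11/2)·(11/6−8) + (13/12)·(8−1)) = ½·(10/3 − 407/12 + 91/12) = -23/2, so the F-coordinate is 1/2.
Check: 1/3 + 1/6 + 1/2 = 1.

(1/3, 1/6, 1/2)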